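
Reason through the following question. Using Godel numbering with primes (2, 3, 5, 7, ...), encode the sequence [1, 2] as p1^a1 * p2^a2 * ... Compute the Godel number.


Encode each element as an exponent of the corresponding prime:
  2^1 = 2
  3^2 = 9
Product = 2 * 9 = 18

18


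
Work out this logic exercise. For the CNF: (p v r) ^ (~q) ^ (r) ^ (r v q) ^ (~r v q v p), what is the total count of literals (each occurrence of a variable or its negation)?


Counting literals in each clause:
Clause 1: 2 literal(s)
Clause 2: 1 literal(s)
Clause 3: 1 literal(s)
Clause 4: 2 literal(s)
Clause 5: 3 literal(s)
Total = 9

9


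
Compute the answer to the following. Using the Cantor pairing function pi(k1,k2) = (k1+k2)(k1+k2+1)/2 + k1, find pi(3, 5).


k1 + k2 = 8
(k1+k2)(k1+k2+1)/2 = 8 * 9 / 2 = 36
pi = 36 + 3 = 39

39


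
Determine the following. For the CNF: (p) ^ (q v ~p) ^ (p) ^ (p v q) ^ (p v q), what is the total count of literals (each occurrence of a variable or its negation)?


Counting literals in each clause:
Clause 1: 1 literal(s)
Clause 2: 2 literal(s)
Clause 3: 1 literal(s)
Clause 4: 2 literal(s)
Clause 5: 2 literal(s)
Total = 8

8


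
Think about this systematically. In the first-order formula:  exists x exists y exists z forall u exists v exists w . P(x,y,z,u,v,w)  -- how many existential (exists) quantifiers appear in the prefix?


Quantifier prefix: exists x exists y exists z forall u exists v exists w
Mark each quantifier type:
  E E E U E E
Universal count = 1, Existential count = 5
Asked for existential (exists) quantifiers: 5

5


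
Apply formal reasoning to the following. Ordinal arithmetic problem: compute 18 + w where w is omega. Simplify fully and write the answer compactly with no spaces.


Compute 18 + w.
Ordinal + is associative but NOT commutative; for finite n>0, n + w = w but w + n stays w+n.
Any finite left addend is absorbed by w on the right: 18 + w = w.
Result = w

w


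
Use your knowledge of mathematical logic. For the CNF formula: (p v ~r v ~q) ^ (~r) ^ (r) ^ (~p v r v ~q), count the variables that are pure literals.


Check each variable for pure literal status:
p: mixed (not pure)
q: pure negative
r: mixed (not pure)
Pure literal count = 1

1


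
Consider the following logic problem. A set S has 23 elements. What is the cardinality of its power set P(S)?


The power set of a set with n elements has 2^n elements.
|P(S)| = 2^23 = 8388608

8388608


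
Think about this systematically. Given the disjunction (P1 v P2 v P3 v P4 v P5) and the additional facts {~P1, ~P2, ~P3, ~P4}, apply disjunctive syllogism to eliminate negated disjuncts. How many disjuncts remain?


Original disjuncts (5): P1, P2, P3, P4, P5
Negated (eliminate): ~P1, ~P2, ~P3, ~P4
Remaining disjuncts: P5
Count = 5 - 4 = 1

1


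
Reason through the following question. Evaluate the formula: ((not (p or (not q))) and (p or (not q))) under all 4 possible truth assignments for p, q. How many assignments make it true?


Check all 4 assignments:
p=0, q=0: 0
p=0, q=1: 0
p=1, q=0: 0
p=1, q=1: 0
Count of True = 0

0


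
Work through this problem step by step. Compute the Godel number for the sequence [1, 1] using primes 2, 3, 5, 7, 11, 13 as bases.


Encode each element as an exponent of the corresponding prime:
  2^1 = 2
  3^1 = 3
Product = 2 * 3 = 6

6


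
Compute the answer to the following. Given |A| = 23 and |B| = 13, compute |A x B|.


The Cartesian product A x B contains all ordered pairs (a, b).
|A x B| = |A| * |B| = 23 * 13 = 299

299


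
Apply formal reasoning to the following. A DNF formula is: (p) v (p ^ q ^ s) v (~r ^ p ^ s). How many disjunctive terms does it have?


A DNF formula is a disjunction of terms (conjunctions).
Terms are separated by v.
Counting the disjuncts: 3 terms.

3


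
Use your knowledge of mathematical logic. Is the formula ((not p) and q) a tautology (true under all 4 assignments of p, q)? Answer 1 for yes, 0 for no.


Check all 4 assignments:
p=0, q=0: 0
p=0, q=1: 1
p=1, q=0: 0
p=1, q=1: 0
Satisfying count = 1/4.
Tautology iff count = 4: no.

0


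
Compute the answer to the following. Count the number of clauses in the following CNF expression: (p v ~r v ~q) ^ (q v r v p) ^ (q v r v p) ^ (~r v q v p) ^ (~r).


A CNF formula is a conjunction of clauses.
Clauses are separated by ^.
Counting the conjuncts: 5 clauses.

5


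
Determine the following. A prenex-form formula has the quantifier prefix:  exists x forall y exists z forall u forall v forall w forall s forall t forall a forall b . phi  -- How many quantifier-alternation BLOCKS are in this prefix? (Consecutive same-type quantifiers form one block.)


Quantifier-type sequence: E A E A A A A A A A  (A=forall, E=exists)
Group into maximal same-type runs:
  Ex1 | Ax1 | Ex1 | Ax7
Number of blocks = 4

4


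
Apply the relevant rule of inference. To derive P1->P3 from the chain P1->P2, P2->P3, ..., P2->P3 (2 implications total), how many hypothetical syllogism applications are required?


With 2 implications in a chain connecting 3 propositions:
P1->P2, P2->P3, ..., P2->P3
Steps needed = (number of implications) - 1 = 2 - 1 = 1

1


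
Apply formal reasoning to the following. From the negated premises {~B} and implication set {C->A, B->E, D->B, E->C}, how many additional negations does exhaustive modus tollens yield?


Initial negated facts: {~B}
Apply modus tollens to closure:
  ~B and D->B  =>  ~D
Final negated: {~B, ~D}
New negations: {~D}
Count = 1

1


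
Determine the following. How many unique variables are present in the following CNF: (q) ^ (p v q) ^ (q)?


Identify each variable that appears in the formula.
Variables found: p, q
Count = 2

2


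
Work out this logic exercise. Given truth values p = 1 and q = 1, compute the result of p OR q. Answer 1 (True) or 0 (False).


p = 1, q = 1
Operation: p OR q
Evaluate: 1 OR 1 = 1

1


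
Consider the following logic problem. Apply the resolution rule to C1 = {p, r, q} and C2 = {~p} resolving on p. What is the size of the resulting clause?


Remove p from C1 and ~p from C2.
C1 remainder: {r, q}
C2 remainder: {}
Union (resolvent): {q, r}
Resolvent has 2 literal(s).

2


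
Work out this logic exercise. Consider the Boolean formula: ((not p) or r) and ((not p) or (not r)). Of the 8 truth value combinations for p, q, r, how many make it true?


Evaluate all 8 assignments for p, q, r:
p=0, q=0, r=0: 1
p=0, q=0, r=1: 1
p=0, q=1, r=0: 1
p=0, q=1, r=1: 1
p=1, q=0, r=0: 0
p=1, q=0, r=1: 0
p=1, q=1, r=0: 0
p=1, q=1, r=1: 0
Satisfying count = 4

4


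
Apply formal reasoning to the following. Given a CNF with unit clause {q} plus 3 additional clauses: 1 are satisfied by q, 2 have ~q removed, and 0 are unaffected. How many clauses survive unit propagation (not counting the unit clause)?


Satisfied (removed): 1
Shortened (remain): 2
Unchanged (remain): 0
Remaining = 2 + 0 = 2

2


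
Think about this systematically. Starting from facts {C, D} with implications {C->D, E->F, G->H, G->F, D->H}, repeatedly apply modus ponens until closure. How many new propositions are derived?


Initial facts: {C, D}
Apply modus ponens to closure:
  D and D->H  =>  H
Final known: {C, D, H}
New propositions: {H}
Count = 1

1


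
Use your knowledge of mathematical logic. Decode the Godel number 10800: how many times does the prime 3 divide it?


Factorize 10800 by dividing by 3 repeatedly.
Division steps: 3 divides 10800 exactly 3 time(s).
Exponent of 3 = 3

3


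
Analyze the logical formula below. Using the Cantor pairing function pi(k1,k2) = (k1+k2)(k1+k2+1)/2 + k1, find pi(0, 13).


k1 + k2 = 13
(k1+k2)(k1+k2+1)/2 = 13 * 14 / 2 = 91
pi = 91 + 0 = 91

91


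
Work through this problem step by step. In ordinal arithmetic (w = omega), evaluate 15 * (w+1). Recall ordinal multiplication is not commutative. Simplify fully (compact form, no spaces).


Compute 15 * (w+1).
Ordinal * is associative and left-distributive over +, but NOT commutative; for finite n>1, n*w = w but w*n stays w*n.
By left-distributivity: 15 * (w+1) = 15*w + 15*1 = w + 15 = w+15.
Result = w+15

w+15


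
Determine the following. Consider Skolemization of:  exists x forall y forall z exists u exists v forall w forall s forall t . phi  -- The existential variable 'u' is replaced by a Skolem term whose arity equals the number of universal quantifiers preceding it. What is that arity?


Quantifier prefix: exists x forall y forall z exists u exists v forall w forall s forall t
'u' is existentially quantified at position 4.
Universal variables preceding it: y, z
Skolem function arity = 2

2


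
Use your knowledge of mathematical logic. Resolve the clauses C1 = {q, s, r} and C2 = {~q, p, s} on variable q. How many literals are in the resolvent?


Remove q from C1 and ~q from C2.
C1 remainder: {s, r}
C2 remainder: {p, s}
Union (resolvent): {p, r, s}
Resolvent has 3 literal(s).

3


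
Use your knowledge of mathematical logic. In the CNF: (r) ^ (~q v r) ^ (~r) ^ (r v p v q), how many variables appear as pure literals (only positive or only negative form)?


Check each variable for pure literal status:
p: pure positive
q: mixed (not pure)
r: mixed (not pure)
Pure literal count = 1

1


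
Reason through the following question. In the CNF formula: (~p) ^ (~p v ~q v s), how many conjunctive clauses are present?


A CNF formula is a conjunction of clauses.
Clauses are separated by ^.
Counting the conjuncts: 2 clauses.

2


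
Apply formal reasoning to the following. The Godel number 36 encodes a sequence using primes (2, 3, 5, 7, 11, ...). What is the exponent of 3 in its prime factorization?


Factorize 36 by dividing by 3 repeatedly.
Division steps: 3 divides 36 exactly 2 time(s).
Exponent of 3 = 2

2


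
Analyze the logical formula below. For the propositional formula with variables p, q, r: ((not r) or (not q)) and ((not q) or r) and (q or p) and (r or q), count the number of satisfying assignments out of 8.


Evaluate all 8 assignments for p, q, r:
p=0, q=0, r=0: 0
p=0, q=0, r=1: 0
p=0, q=1, r=0: 0
p=0, q=1, r=1: 0
p=1, q=0, r=0: 0
p=1, q=0, r=1: 1
p=1, q=1, r=0: 0
p=1, q=1, r=1: 0
Satisfying count = 1

1


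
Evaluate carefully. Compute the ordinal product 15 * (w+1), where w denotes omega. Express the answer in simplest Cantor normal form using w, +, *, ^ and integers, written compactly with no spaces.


Compute 15 * (w+1).
Ordinal * is associative and left-distributive over +, but NOT commutative; for finite n>1, n*w = w but w*n stays w*n.
By left-distributivity: 15 * (w+1) = 15*w + 15*1 = w + 15 = w+15.
Result = w+15

w+15


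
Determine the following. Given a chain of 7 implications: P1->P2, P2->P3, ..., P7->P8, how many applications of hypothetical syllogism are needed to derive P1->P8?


With 7 implications in a chain connecting 8 propositions:
P1->P2, P2->P3, ..., P7->P8
Steps needed = (number of implications) - 1 = 7 - 1 = 6

6


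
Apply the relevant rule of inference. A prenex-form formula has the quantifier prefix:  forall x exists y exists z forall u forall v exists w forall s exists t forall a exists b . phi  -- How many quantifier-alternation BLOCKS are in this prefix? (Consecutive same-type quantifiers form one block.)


Quantifier-type sequence: A E E A A E A E A E  (A=forall, E=exists)
Group into maximal same-type runs:
  Ax1 | Ex2 | Ax2 | Ex1 | Ax1 | Ex1 | Ax1 | Ex1
Number of blocks = 8

8


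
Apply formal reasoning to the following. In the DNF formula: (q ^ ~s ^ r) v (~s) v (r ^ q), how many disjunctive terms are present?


A DNF formula is a disjunction of terms (conjunctions).
Terms are separated by v.
Counting the disjuncts: 3 terms.

3


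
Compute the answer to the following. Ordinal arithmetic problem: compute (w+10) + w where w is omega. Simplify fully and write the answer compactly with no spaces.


Compute (w+10) + w.
Ordinal + is associative but NOT commutative; for finite n>0, n + w = w but w + n stays w+n.
(w+10) + w = w + (10+w) = w + w = w*2 (the finite tail 10 is absorbed by the right w).
Result = w*2

w*2


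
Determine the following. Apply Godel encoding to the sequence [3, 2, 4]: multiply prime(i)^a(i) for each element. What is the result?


Encode each element as an exponent of the corresponding prime:
  2^3 = 8
  3^2 = 9
  5^4 = 625
Product = 8 * 9 * 625 = 45000

45000


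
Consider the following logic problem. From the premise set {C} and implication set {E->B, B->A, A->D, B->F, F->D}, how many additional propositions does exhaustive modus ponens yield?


Initial facts: {C}
Apply modus ponens to closure:
  (no implication fires)
Final known: {C}
New propositions: {(none)}
Count = 0

0


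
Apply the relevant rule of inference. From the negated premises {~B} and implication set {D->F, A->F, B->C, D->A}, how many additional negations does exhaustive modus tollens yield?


Initial negated facts: {~B}
Apply modus tollens to closure:
  (no implication fires)
Final negated: {~B}
New negations: {(none)}
Count = 0

0


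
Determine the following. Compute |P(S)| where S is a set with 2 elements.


The power set of a set with n elements has 2^n elements.
|P(S)| = 2^2 = 4

4


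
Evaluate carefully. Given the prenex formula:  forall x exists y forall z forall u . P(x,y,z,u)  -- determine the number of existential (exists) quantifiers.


Quantifier prefix: forall x exists y forall z forall u
Mark each quantifier type:
  U E U U
Universal count = 3, Existential count = 1
Asked for existential (exists) quantifiers: 1

1


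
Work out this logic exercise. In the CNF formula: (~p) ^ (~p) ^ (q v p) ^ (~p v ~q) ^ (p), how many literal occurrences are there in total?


Counting literals in each clause:
Clause 1: 1 literal(s)
Clause 2: 1 literal(s)
Clause 3: 2 literal(s)
Clause 4: 2 literal(s)
Clause 5: 1 literal(s)
Total = 7

7


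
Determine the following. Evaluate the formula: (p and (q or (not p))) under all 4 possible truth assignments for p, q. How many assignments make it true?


Check all 4 assignments:
p=0, q=0: 0
p=0, q=1: 0
p=1, q=0: 0
p=1, q=1: 1
Count of True = 1

1


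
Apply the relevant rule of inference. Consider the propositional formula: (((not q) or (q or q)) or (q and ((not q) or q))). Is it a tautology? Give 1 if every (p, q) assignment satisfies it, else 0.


Check all 4 assignments:
p=0, q=0: 1
p=0, q=1: 1
p=1, q=0: 1
p=1, q=1: 1
Satisfying count = 4/4.
Tautology iff count = 4: yes.

1


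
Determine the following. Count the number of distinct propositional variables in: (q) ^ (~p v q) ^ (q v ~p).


Identify each variable that appears in the formula.
Variables found: p, q
Count = 2

2


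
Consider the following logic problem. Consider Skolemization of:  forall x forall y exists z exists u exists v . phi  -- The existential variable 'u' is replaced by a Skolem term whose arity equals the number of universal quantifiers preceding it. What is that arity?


Quantifier prefix: forall x forall y exists z exists u exists v
'u' is existentially quantified at position 4.
Universal variables preceding it: x, y
Skolem function arity = 2

2


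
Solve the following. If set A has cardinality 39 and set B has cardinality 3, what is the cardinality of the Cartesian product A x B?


The Cartesian product A x B contains all ordered pairs (a, b).
|A x B| = |A| * |B| = 39 * 3 = 117

117


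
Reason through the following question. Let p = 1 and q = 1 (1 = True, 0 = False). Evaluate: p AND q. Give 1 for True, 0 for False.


p = 1, q = 1
Operation: p AND q
Evaluate: 1 AND 1 = 1

1


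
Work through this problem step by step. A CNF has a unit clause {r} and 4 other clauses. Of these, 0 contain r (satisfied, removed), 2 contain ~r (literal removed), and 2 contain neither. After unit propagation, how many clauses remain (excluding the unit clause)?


Satisfied (removed): 0
Shortened (remain): 2
Unchanged (remain): 2
Remaining = 2 + 2 = 4

4


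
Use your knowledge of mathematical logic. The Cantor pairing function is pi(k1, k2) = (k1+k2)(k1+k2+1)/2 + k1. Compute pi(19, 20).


k1 + k2 = 39
(k1+k2)(k1+k2+1)/2 = 39 * 40 / 2 = 780
pi = 780 + 19 = 799

799


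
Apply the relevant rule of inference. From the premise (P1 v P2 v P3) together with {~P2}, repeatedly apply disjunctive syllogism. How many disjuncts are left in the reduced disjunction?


Original disjuncts (3): P1, P2, P3
Negated (eliminate): ~P2
Remaining disjuncts: P1, P3
Count = 3 - 1 = 2

2


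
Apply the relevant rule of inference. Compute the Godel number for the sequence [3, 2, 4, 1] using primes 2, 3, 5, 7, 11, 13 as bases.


Encode each element as an exponent of the corresponding prime:
  2^3 = 8
  3^2 = 9
  5^4 = 625
  7^1 = 7
Product = 8 * 9 * 625 * 7 = 315000

315000


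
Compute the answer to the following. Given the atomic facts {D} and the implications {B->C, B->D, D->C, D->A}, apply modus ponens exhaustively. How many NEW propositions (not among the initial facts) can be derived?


Initial facts: {D}
Apply modus ponens to closure:
  D and D->C  =>  C
  D and D->A  =>  A
Final known: {A, C, D}
New propositions: {A, C}
Count = 2

2


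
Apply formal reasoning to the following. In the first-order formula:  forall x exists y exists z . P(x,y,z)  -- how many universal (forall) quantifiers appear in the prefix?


Quantifier prefix: forall x exists y exists z
Mark each quantifier type:
  U E E
Universal count = 1, Existential count = 2
Asked for universal (forall) quantifiers: 1

1


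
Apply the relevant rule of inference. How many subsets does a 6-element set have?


The power set of a set with n elements has 2^n elements.
|P(S)| = 2^6 = 64

64


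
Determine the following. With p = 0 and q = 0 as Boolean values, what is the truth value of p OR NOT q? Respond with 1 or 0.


p = 0, q = 0
Operation: p OR NOT q
Evaluate: 0 OR NOT 0 = 1

1


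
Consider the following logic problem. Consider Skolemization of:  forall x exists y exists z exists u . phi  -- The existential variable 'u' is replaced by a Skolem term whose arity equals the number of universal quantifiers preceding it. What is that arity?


Quantifier prefix: forall x exists y exists z exists u
'u' is existentially quantified at position 4.
Universal variables preceding it: x
Skolem function arity = 1

1


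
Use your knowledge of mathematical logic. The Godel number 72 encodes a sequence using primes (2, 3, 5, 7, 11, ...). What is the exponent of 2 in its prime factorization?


Factorize 72 by dividing by 2 repeatedly.
Division steps: 2 divides 72 exactly 3 time(s).
Exponent of 2 = 3

3


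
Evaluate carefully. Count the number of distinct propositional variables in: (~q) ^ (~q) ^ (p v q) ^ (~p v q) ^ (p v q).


Identify each variable that appears in the formula.
Variables found: p, q
Count = 2

2


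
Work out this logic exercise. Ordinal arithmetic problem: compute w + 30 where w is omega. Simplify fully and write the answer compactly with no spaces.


Compute w + 30.
Ordinal + is associative but NOT commutative; for finite n>0, n + w = w but w + n stays w+n.
w + 30 is already in normal form (a successor ordinal beyond w).
Result = w+30

w+30


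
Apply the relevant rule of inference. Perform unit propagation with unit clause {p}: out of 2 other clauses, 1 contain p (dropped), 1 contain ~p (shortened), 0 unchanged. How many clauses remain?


Satisfied (removed): 1
Shortened (remain): 1
Unchanged (remain): 0
Remaining = 1 + 0 = 1

1


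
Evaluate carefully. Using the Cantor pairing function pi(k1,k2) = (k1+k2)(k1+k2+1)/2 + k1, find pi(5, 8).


k1 + k2 = 13
(k1+k2)(k1+k2+1)/2 = 13 * 14 / 2 = 91
pi = 91 + 5 = 96

96


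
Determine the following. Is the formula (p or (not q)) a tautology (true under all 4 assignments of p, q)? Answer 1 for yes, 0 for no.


Check all 4 assignments:
p=0, q=0: 1
p=0, q=1: 0
p=1, q=0: 1
p=1, q=1: 1
Satisfying count = 3/4.
Tautology iff count = 4: no.

0


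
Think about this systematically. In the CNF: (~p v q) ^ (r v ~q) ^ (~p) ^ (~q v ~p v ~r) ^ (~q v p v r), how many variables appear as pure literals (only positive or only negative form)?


Check each variable for pure literal status:
p: mixed (not pure)
q: mixed (not pure)
r: mixed (not pure)
Pure literal count = 0

0


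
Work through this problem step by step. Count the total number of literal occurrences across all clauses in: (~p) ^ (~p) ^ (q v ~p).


Counting literals in each clause:
Clause 1: 1 literal(s)
Clause 2: 1 literal(s)
Clause 3: 2 literal(s)
Total = 4

4


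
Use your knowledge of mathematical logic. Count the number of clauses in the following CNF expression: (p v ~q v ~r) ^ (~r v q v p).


A CNF formula is a conjunction of clauses.
Clauses are separated by ^.
Counting the conjuncts: 2 clauses.

2


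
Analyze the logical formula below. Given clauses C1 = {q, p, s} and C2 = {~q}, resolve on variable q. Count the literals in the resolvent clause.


Remove q from C1 and ~q from C2.
C1 remainder: {p, s}
C2 remainder: {}
Union (resolvent): {p, s}
Resolvent has 2 literal(s).

2


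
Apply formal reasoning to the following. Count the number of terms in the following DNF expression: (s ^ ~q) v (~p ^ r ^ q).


A DNF formula is a disjunction of terms (conjunctions).
Terms are separated by v.
Counting the disjuncts: 2 terms.

2


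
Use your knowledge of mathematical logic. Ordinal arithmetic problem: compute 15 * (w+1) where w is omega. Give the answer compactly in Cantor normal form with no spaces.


Compute 15 * (w+1).
Ordinal * is associative and left-distributive over +, but NOT commutative; for finite n>1, n*w = w but w*n stays w*n.
By left-distributivity: 15 * (w+1) = 15*w + 15*1 = w + 15 = w+15.
Result = w+15

w+15


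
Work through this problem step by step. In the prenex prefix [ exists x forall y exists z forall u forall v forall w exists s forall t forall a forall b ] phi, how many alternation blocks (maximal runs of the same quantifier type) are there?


Quantifier-type sequence: E A E A A A E A A A  (A=forall, E=exists)
Group into maximal same-type runs:
  Ex1 | Ax1 | Ex1 | Ax3 | Ex1 | Ax3
Number of blocks = 6

6


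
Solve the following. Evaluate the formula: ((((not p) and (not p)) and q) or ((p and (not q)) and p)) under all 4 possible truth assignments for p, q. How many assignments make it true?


Check all 4 assignments:
p=0, q=0: 0
p=0, q=1: 1
p=1, q=0: 1
p=1, q=1: 0
Count of True = 2

2


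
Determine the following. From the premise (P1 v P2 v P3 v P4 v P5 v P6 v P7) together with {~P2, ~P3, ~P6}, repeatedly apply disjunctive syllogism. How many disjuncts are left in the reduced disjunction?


Original disjuncts (7): P1, P2, P3, P4, P5, P6, P7
Negated (eliminate): ~P2, ~P3, ~P6
Remaining disjuncts: P1, P4, P5, P7
Count = 7 - 3 = 4

4


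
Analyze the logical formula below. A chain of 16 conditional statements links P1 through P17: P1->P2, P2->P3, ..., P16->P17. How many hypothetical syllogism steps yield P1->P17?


With 16 implications in a chain connecting 17 propositions:
P1->P2, P2->P3, ..., P16->P17
Steps needed = (number of implications) - 1 = 16 - 1 = 15

15


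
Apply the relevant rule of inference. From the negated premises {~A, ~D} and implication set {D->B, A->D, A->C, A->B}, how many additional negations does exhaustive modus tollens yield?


Initial negated facts: {~A, ~D}
Apply modus tollens to closure:
  (no implication fires)
Final negated: {~A, ~D}
New negations: {(none)}
Count = 0

0


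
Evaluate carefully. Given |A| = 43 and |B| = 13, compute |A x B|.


The Cartesian product A x B contains all ordered pairs (a, b).
|A x B| = |A| * |B| = 43 * 13 = 559

559


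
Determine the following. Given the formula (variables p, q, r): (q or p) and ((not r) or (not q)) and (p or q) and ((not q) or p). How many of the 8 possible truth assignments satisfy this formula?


Evaluate all 8 assignments for p, q, r:
p=0, q=0, r=0: 0
p=0, q=0, r=1: 0
p=0, q=1, r=0: 0
p=0, q=1, r=1: 0
p=1, q=0, r=0: 1
p=1, q=0, r=1: 1
p=1, q=1, r=0: 1
p=1, q=1, r=1: 0
Satisfying count = 3

3


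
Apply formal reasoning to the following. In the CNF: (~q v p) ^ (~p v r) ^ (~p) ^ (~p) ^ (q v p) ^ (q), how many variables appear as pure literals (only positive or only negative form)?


Check each variable for pure literal status:
p: mixed (not pure)
q: mixed (not pure)
r: pure positive
Pure literal count = 1

1


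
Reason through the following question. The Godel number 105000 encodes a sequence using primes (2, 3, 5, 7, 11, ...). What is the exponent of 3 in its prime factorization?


Factorize 105000 by dividing by 3 repeatedly.
Division steps: 3 divides 105000 exactly 1 time(s).
Exponent of 3 = 1

1


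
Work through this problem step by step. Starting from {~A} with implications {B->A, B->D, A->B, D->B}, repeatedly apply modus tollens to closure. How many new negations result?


Initial negated facts: {~A}
Apply modus tollens to closure:
  ~A and B->A  =>  ~B
  ~B and D->B  =>  ~D
Final negated: {~A, ~B, ~D}
New negations: {~B, ~D}
Count = 2

2


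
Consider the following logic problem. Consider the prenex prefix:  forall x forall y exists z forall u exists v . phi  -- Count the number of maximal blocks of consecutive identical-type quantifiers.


Quantifier-type sequence: A A E A E  (A=forall, E=exists)
Group into maximal same-type runs:
  Ax2 | Ex1 | Ax1 | Ex1
Number of blocks = 4

4


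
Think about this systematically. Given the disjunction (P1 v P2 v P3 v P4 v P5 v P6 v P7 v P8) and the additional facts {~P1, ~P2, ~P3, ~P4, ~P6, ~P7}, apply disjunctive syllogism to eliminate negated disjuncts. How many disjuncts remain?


Original disjuncts (8): P1, P2, P3, P4, P5, P6, P7, P8
Negated (eliminate): ~P1, ~P2, ~P3, ~P4, ~P6, ~P7
Remaining disjuncts: P5, P8
Count = 8 - 6 = 2

2


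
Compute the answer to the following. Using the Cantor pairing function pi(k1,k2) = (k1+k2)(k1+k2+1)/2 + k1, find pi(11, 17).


k1 + k2 = 28
(k1+k2)(k1+k2+1)/2 = 28 * 29 / 2 = 406
pi = 406 + 11 = 417

417


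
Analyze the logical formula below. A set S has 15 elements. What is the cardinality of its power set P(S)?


The power set of a set with n elements has 2^n elements.
|P(S)| = 2^15 = 32768

32768


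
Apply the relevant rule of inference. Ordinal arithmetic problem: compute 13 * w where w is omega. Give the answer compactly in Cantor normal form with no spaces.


Compute 13 * w.
Ordinal * is associative and left-distributive over +, but NOT commutative; for finite n>1, n*w = w but w*n stays w*n.
For finite n>0, n * w = sup{n*k : k<w} = w. So 13 * w = w.
Result = w

w


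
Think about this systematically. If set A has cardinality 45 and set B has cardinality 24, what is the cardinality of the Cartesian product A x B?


The Cartesian product A x B contains all ordered pairs (a, b).
|A x B| = |A| * |B| = 45 * 24 = 1080

1080


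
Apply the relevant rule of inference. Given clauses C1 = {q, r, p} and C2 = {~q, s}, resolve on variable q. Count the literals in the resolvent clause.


Remove q from C1 and ~q from C2.
C1 remainder: {r, p}
C2 remainder: {s}
Union (resolvent): {p, r, s}
Resolvent has 3 literal(s).

3


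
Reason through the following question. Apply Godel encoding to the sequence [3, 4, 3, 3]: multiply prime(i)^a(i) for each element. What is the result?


Encode each element as an exponent of the corresponding prime:
  2^3 = 8
  3^4 = 81
  5^3 = 125
  7^3 = 343
Product = 8 * 81 * 125 * 343 = 27783000

27783000


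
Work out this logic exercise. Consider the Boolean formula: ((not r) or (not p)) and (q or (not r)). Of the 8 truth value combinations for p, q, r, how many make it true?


Evaluate all 8 assignments for p, q, r:
p=0, q=0, r=0: 1
p=0, q=0, r=1: 0
p=0, q=1, r=0: 1
p=0, q=1, r=1: 1
p=1, q=0, r=0: 1
p=1, q=0, r=1: 0
p=1, q=1, r=0: 1
p=1, q=1, r=1: 0
Satisfying count = 5

5


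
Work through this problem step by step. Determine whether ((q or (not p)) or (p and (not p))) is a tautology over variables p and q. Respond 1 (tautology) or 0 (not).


Check all 4 assignments:
p=0, q=0: 1
p=0, q=1: 1
p=1, q=0: 0
p=1, q=1: 1
Satisfying count = 3/4.
Tautology iff count = 4: no.

0


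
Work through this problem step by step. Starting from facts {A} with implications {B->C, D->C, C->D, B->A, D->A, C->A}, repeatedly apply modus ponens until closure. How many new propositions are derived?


Initial facts: {A}
Apply modus ponens to closure:
  (no implication fires)
Final known: {A}
New propositions: {(none)}
Count = 0

0


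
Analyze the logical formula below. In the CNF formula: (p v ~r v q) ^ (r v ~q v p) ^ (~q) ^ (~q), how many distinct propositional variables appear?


Identify each variable that appears in the formula.
Variables found: p, q, r
Count = 3

3


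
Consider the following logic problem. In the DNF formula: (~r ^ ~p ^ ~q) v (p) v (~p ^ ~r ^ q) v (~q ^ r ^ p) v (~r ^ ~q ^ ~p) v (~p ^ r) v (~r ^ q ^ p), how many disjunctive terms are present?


A DNF formula is a disjunction of terms (conjunctions).
Terms are separated by v.
Counting the disjuncts: 7 terms.

7


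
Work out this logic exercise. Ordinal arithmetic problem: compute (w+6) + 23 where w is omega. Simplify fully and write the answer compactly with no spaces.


Compute (w+6) + 23.
Ordinal + is associative but NOT commutative; for finite n>0, n + w = w but w + n stays w+n.
By associativity: (w+6) + 23 = w + (6+23) = w+29.
Result = w+29

w+29


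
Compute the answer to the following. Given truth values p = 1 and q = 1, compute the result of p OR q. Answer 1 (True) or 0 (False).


p = 1, q = 1
Operation: p OR q
Evaluate: 1 OR 1 = 1

1


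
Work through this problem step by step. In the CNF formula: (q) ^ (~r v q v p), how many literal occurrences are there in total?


Counting literals in each clause:
Clause 1: 1 literal(s)
Clause 2: 3 literal(s)
Total = 4

4


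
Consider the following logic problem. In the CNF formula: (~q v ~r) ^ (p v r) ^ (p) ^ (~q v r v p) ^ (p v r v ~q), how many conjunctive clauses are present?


A CNF formula is a conjunction of clauses.
Clauses are separated by ^.
Counting the conjuncts: 5 clauses.

5


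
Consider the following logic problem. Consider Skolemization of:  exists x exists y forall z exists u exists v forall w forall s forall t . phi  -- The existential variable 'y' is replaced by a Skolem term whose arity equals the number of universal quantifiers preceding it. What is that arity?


Quantifier prefix: exists x exists y forall z exists u exists v forall w forall s forall t
'y' is existentially quantified at position 2.
No universal quantifiers precede it.
Skolem function arity = 0 (a Skolem constant)

0


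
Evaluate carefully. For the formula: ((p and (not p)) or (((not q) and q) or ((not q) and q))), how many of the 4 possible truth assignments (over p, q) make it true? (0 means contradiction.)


Check all 4 assignments:
p=0, q=0: 0
p=0, q=1: 0
p=1, q=0: 0
p=1, q=1: 0
Count of True = 0

0


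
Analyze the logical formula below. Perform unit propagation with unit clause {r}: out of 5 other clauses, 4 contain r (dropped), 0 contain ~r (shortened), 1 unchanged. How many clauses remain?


Satisfied (removed): 4
Shortened (remain): 0
Unchanged (remain): 1
Remaining = 0 + 1 = 1

1


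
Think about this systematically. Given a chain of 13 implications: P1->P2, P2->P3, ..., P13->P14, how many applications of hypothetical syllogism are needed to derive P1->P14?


With 13 implications in a chain connecting 14 propositions:
P1->P2, P2->P3, ..., P13->P14
Steps needed = (number of implications) - 1 = 13 - 1 = 12

12


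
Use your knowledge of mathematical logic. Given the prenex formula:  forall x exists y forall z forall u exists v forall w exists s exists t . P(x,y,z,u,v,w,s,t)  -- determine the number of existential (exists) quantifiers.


Quantifier prefix: forall x exists y forall z forall u exists v forall w exists s exists t
Mark each quantifier type:
  U E U U E U E E
Universal count = 4, Existential count = 4
Asked for existential (exists) quantifiers: 4

4


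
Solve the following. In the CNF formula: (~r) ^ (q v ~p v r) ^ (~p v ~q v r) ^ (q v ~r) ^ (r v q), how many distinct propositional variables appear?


Identify each variable that appears in the formula.
Variables found: p, q, r
Count = 3

3


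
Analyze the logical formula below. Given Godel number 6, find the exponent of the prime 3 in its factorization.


Factorize 6 by dividing by 3 repeatedly.
Division steps: 3 divides 6 exactly 1 time(s).
Exponent of 3 = 1

1


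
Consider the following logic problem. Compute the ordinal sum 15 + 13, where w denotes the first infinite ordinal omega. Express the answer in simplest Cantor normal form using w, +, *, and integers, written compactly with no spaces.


Compute 15 + 13.
Ordinal + is associative but NOT commutative; for finite n>0, n + w = w but w + n stays w+n.
Both operands finite; ordinal + agrees with natural +: 15 + 13 = 28.
Result = 28

28


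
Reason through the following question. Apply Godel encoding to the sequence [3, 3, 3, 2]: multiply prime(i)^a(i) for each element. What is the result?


Encode each element as an exponent of the corresponding prime:
  2^3 = 8
  3^3 = 27
  5^3 = 125
  7^2 = 49
Product = 8 * 27 * 125 * 49 = 1323000

1323000


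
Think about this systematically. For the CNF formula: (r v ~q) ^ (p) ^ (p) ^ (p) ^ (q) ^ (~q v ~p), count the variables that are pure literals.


Check each variable for pure literal status:
p: mixed (not pure)
q: mixed (not pure)
r: pure positive
Pure literal count = 1

1


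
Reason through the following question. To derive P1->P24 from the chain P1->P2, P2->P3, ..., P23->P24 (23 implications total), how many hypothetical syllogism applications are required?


With 23 implications in a chain connecting 24 propositions:
P1->P2, P2->P3, ..., P23->P24
Steps needed = (number of implications) - 1 = 23 - 1 = 22

22


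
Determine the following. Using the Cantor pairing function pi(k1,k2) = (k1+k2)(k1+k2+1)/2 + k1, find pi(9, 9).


k1 + k2 = 18
(k1+k2)(k1+k2+1)/2 = 18 * 19 / 2 = 171
pi = 171 + 9 = 180

180


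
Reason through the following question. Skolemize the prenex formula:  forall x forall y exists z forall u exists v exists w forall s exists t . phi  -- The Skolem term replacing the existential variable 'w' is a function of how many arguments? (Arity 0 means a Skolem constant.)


Quantifier prefix: forall x forall y exists z forall u exists v exists w forall s exists t
'w' is existentially quantified at position 6.
Universal variables preceding it: x, y, u
Skolem function arity = 3

3


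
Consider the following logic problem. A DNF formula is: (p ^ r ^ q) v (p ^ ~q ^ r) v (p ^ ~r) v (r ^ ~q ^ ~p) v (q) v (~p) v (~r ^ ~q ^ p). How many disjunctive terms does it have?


A DNF formula is a disjunction of terms (conjunctions).
Terms are separated by v.
Counting the disjuncts: 7 terms.

7


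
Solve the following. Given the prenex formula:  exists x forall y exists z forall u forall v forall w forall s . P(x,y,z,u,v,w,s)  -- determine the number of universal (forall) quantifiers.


Quantifier prefix: exists x forall y exists z forall u forall v forall w forall s
Mark each quantifier type:
  E U E U U U U
Universal count = 5, Existential count = 2
Asked for universal (forall) quantifiers: 5

5


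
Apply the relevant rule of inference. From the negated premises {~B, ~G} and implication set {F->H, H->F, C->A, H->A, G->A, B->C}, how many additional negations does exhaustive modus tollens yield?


Initial negated facts: {~B, ~G}
Apply modus tollens to closure:
  (no implication fires)
Final negated: {~B, ~G}
New negations: {(none)}
Count = 0

0


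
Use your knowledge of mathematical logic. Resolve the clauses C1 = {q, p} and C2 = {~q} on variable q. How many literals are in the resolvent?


Remove q from C1 and ~q from C2.
C1 remainder: {p}
C2 remainder: {}
Union (resolvent): {p}
Resolvent has 1 literal(s).

1


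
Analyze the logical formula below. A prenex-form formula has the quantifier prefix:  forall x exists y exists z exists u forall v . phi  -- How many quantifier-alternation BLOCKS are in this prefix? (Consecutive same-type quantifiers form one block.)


Quantifier-type sequence: A E E E A  (A=forall, E=exists)
Group into maximal same-type runs:
  Ax1 | Ex3 | Ax1
Number of blocks = 3

3


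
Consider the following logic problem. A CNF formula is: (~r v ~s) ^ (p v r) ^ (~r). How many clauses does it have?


A CNF formula is a conjunction of clauses.
Clauses are separated by ^.
Counting the conjuncts: 3 clauses.

3


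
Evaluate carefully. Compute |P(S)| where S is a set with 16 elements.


The power set of a set with n elements has 2^n elements.
|P(S)| = 2^16 = 65536

65536


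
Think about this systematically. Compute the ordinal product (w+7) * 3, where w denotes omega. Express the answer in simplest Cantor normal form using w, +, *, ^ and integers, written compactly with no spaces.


Compute (w+7) * 3.
Ordinal * is associative and left-distributive over +, but NOT commutative; for finite n>1, n*w = w but w*n stays w*n.
(w+7) * 3 = (w+7) repeated 3 times. Each intermediate +7 is absorbed by the following w; only the last survives: w*3+7.
Result = w*3+7

w*3+7


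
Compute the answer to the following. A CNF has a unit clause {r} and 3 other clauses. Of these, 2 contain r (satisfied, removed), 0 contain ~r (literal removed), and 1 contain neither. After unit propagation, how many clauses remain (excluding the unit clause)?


Satisfied (removed): 2
Shortened (remain): 0
Unchanged (remain): 1
Remaining = 0 + 1 = 1

1


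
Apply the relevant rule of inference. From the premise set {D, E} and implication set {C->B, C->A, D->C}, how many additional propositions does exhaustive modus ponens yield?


Initial facts: {D, E}
Apply modus ponens to closure:
  D and D->C  =>  C
  C and C->B  =>  B
  C and C->A  =>  A
Final known: {A, B, C, D, E}
New propositions: {A, B, C}
Count = 3

3


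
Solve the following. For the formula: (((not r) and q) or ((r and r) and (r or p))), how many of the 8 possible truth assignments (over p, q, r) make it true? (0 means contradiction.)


Check all 8 assignments:
p=0, q=0, r=0: 0
p=0, q=0, r=1: 1
p=0, q=1, r=0: 1
p=0, q=1, r=1: 1
p=1, q=0, r=0: 0
p=1, q=0, r=1: 1
p=1, q=1, r=0: 1
p=1, q=1, r=1: 1
Count of True = 6

6


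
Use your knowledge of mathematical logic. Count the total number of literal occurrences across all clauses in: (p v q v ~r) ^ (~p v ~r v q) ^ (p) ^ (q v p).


Counting literals in each clause:
Clause 1: 3 literal(s)
Clause 2: 3 literal(s)
Clause 3: 1 literal(s)
Clause 4: 2 literal(s)
Total = 9

9


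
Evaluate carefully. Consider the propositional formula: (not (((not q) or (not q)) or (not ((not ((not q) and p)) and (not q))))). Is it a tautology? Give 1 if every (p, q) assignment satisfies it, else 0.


Check all 4 assignments:
p=0, q=0: 0
p=0, q=1: 0
p=1, q=0: 0
p=1, q=1: 0
Satisfying count = 0/4.
Tautology iff count = 4: no.

0


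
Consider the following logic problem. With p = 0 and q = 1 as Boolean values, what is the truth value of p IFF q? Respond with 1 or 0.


p = 0, q = 1
Operation: p IFF q
Evaluate: 0 IFF 1 = 0

0


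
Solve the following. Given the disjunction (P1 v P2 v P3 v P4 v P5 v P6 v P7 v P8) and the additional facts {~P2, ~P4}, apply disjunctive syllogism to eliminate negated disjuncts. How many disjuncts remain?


Original disjuncts (8): P1, P2, P3, P4, P5, P6, P7, P8
Negated (eliminate): ~P2, ~P4
Remaining disjuncts: P1, P3, P5, P6, P7, P8
Count = 8 - 2 = 6

6


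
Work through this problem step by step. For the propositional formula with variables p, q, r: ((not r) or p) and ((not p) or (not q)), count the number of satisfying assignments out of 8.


Evaluate all 8 assignments for p, q, r:
p=0, q=0, r=0: 1
p=0, q=0, r=1: 0
p=0, q=1, r=0: 1
p=0, q=1, r=1: 0
p=1, q=0, r=0: 1
p=1, q=0, r=1: 1
p=1, q=1, r=0: 0
p=1, q=1, r=1: 0
Satisfying count = 4

4
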